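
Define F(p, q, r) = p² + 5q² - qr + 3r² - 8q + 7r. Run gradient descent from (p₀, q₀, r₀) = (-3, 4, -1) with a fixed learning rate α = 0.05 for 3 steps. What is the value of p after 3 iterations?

-2.187

∇F = (2p, 10q - r - 8, -q + 6r + 7)
(p₁, q₁, r₁) = (-3, 4, -1) − 0.05·(-6, 33, -3) = (-2.7, 2.35, -0.85)
(p₂, q₂, r₂) = (-2.7, 2.35, -0.85) − 0.05·(-5.4, 16.35, -0.45) = (-2.43, 1.5325, -0.8275)
(p₃, q₃, r₃) = (-2.43, 1.5325, -0.8275) − 0.05·(-4.86, 8.1525, 0.5025) = (-2.187, 1.124875, -0.852625)
p = -2.187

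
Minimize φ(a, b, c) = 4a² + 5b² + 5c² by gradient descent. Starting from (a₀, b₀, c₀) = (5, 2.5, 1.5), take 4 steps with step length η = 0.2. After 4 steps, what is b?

2.5

∇φ = (8a, 10b, 10c)
Step 1: at (5, 2.5, 1.5), ∇φ = (40, 25, 15) → (5, 2.5, 1.5) − 0.2·(40, 25, 15) = (-3, -2.5, -1.5)
Step 2: at (-3, -2.5, -1.5), ∇φ = (-24, -25, -15) → (-3, -2.5, -1.5) − 0.2·(-24, -25, -15) = (1.8, 2.5, 1.5)
Step 3: at (1.8, 2.5, 1.5), ∇φ = (14.4, 25, 15) → (1.8, 2.5, 1.5) − 0.2·(14.4, 25, 15) = (-1.08, -2.5, -1.5)
Step 4: at (-1.08, -2.5, -1.5), ∇φ = (-8.64, -25, -15) → (-1.08, -2.5, -1.5) − 0.2·(-8.64, -25, -15) = (0.648, 2.5, 1.5)
b = 2.5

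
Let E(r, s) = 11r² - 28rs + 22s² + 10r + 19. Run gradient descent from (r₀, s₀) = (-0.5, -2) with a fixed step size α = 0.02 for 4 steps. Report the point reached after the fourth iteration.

(-1.54701056, -0.95460096)

∇E = (22r - 28s + 10, -28r + 44s)
Step 1: at (-0.5, -2), ∇E = (55, -74) → (-0.5, -2) − 0.02·(55, -74) = (-1.6, -0.52)
Step 2: at (-1.6, -0.52), ∇E = (-10.64, 21.92) → (-1.6, -0.52) − 0.02·(-10.64, 21.92) = (-1.3872, -0.9584)
Step 3: at (-1.3872, -0.9584), ∇E = (6.3168, -3.328) → (-1.3872, -0.9584) − 0.02·(6.3168, -3.328) = (-1.513536, -0.89184)
Step 4: at (-1.513536, -0.89184), ∇E = (1.673728, 3.138048) → (-1.513536, -0.89184) − 0.02·(1.673728, 3.138048) = (-1.54701056, -0.95460096)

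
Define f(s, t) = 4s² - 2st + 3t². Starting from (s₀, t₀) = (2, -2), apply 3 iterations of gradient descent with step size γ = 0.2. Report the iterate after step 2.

∇f = (8s - 2t, -2s + 6t)
Step 1: at (2, -2), ∇f = (20, -16) → (2, -2) − 0.2·(20, -16) = (-2, 1.2)
Step 2: at (-2, 1.2), ∇f = (-18.4, 11.2) → (-2, 1.2) − 0.2·(-18.4, 11.2) = (1.68, -1.04)

(1.68, -1.04)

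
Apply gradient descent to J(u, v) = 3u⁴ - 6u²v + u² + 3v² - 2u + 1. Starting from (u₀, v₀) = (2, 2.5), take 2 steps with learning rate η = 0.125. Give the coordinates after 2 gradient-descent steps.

∇J = (12u³ - 12uv + 2u - 2, -6u² + 6v)
Step 1: at (2, 2.5), ∇J = (38, -9) → (2, 2.5) − 0.125·(38, -9) = (-2.75, 3.625)
Step 2: at (-2.75, 3.625), ∇J = (-137.4375, -23.625) → (-2.75, 3.625) − 0.125·(-137.4375, -23.625) = (14.4296875, 6.578125)

(14.4296875, 6.578125)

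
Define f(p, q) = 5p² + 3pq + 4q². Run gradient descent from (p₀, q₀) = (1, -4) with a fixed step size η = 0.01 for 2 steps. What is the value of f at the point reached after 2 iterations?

∇f = (10p + 3q, 3p + 8q)
Step 1: at (1, -4), ∇f = (-2, -29) → (1, -4) − 0.01·(-2, -29) = (1.02, -3.71)
Step 2: at (1.02, -3.71), ∇f = (-0.93, -26.62) → (1.02, -3.71) − 0.01·(-0.93, -26.62) = (1.0293, -3.4438)
f(1.0293, -3.4438) = 42.10221619

42.10221619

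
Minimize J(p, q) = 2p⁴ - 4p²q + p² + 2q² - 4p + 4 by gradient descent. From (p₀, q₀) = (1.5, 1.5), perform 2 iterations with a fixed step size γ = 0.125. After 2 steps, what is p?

1.6875

∇J = (8p³ - 8pq + 2p - 4, -4p² + 4q)
(p₁, q₁) = (1.5, 1.5) − 0.125·(8, -3) = (0.5, 1.875)
(p₂, q₂) = (0.5, 1.875) − 0.125·(-9.5, 6.5) = (1.6875, 1.0625)
p = 1.6875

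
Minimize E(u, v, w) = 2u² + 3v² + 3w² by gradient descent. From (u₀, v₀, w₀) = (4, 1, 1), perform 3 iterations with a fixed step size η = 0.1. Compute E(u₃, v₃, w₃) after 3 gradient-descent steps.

1.517568

∇E = (4u, 6v, 6w)
(u₁, v₁, w₁) = (4, 1, 1) − 0.1·(16, 6, 6) = (2.4, 0.4, 0.4)
(u₂, v₂, w₂) = (2.4, 0.4, 0.4) − 0.1·(9.6, 2.4, 2.4) = (1.44, 0.16, 0.16)
(u₃, v₃, w₃) = (1.44, 0.16, 0.16) − 0.1·(5.76, 0.96, 0.96) = (0.864, 0.064, 0.064)
E(0.864, 0.064, 0.064) = 1.517568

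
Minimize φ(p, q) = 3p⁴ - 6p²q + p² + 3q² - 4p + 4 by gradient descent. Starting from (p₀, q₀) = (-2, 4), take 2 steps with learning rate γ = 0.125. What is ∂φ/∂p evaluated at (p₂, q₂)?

∇φ = (12p³ - 12pq + 2p - 4, -6p² + 6q)
Step 1: at (-2, 4), ∇φ = (-8, 0) → (-2, 4) − 0.125·(-8, 0) = (-1, 4)
Step 2: at (-1, 4), ∇φ = (30, 18) → (-1, 4) − 0.125·(30, 18) = (-4.75, 1.75)
∂φ/∂p at (-4.75, 1.75) = -1199.8125

-1199.8125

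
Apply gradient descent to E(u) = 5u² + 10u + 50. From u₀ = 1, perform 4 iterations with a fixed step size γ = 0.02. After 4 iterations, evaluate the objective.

E′(u) = 10u + 10
u₁ = 1 − 0.02·20 = 0.6
u₂ = 0.6 − 0.02·16 = 0.28
u₃ = 0.28 − 0.02·12.8 = 0.024
u₄ = 0.024 − 0.02·10.24 = -0.1808
E(-0.1808) = 48.3554432

48.3554432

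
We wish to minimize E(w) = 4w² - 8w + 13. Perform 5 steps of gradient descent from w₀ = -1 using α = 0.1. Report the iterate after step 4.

E′(w) = 8w - 8
Step 1: E′(-1) = -16; w₁ = -1 − 0.1·(-16) = 0.6
Step 2: E′(0.6) = -3.2; w₂ = 0.6 − 0.1·(-3.2) = 0.92
Step 3: E′(0.92) = -0.64; w₃ = 0.92 − 0.1·(-0.64) = 0.984
Step 4: E′(0.984) = -0.128; w₄ = 0.984 − 0.1·(-0.128) = 0.9968

0.9968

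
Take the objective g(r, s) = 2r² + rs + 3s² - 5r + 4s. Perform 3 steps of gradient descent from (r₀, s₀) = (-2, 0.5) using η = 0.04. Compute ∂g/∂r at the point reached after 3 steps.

∇g = (4r + s - 5, r + 6s + 4)
Step 1: at (-2, 0.5), ∇g = (-12.5, 5) → (-2, 0.5) − 0.04·(-12.5, 5) = (-1.5, 0.3)
Step 2: at (-1.5, 0.3), ∇g = (-10.7, 4.3) → (-1.5, 0.3) − 0.04·(-10.7, 4.3) = (-1.072, 0.128)
Step 3: at (-1.072, 0.128), ∇g = (-9.16, 3.696) → (-1.072, 0.128) − 0.04·(-9.16, 3.696) = (-0.7056, -0.01984)
∂g/∂r at (-0.7056, -0.01984) = -7.84224

-7.84224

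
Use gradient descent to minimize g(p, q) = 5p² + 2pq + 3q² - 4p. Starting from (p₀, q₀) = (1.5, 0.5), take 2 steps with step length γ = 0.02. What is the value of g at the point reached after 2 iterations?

2.3146176

∇g = (10p + 2q - 4, 2p + 6q)
(p₁, q₁) = (1.5, 0.5) − 0.02·(12, 6) = (1.26, 0.38)
(p₂, q₂) = (1.26, 0.38) − 0.02·(9.36, 4.8) = (1.0728, 0.284)
g(1.0728, 0.284) = 2.3146176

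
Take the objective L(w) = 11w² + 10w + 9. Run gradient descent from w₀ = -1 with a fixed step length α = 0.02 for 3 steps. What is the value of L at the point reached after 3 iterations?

6.828206841856

L′(w) = 22w + 10
Step 1: L′(-1) = -12; w₁ = -1 − 0.02·(-12) = -0.76
Step 2: L′(-0.76) = -6.72; w₂ = -0.76 − 0.02·(-6.72) = -0.6256
Step 3: L′(-0.6256) = -3.7632; w₃ = -0.6256 − 0.02·(-3.7632) = -0.550336
L(-0.550336) = 6.828206841856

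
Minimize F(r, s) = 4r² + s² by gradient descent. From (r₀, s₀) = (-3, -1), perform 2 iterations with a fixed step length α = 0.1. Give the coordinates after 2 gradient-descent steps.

∇F = (8r, 2s)
Step 1: at (-3, -1), ∇F = (-24, -2) → (-3, -1) − 0.1·(-24, -2) = (-0.6, -0.8)
Step 2: at (-0.6, -0.8), ∇F = (-4.8, -1.6) → (-0.6, -0.8) − 0.1·(-4.8, -1.6) = (-0.12, -0.64)

(-0.12, -0.64)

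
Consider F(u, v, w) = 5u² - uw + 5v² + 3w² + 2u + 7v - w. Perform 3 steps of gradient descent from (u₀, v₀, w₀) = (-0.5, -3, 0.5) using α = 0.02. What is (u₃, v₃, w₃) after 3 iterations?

(-0.331852, -1.8776, 0.371012)

∇F = (10u - w + 2, 10v + 7, -u + 6w - 1)
(u₁, v₁, w₁) = (-0.5, -3, 0.5) − 0.02·(-3.5, -23, 2.5) = (-0.43, -2.54, 0.45)
(u₂, v₂, w₂) = (-0.43, -2.54, 0.45) − 0.02·(-2.75, -18.4, 2.13) = (-0.375, -2.172, 0.4074)
(u₃, v₃, w₃) = (-0.375, -2.172, 0.4074) − 0.02·(-2.1574, -14.72, 1.8194) = (-0.331852, -1.8776, 0.371012)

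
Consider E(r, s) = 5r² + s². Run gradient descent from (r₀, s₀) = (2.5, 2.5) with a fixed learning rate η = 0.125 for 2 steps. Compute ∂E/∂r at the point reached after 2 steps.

1.5625

∇E = (10r, 2s)
Step 1: at (2.5, 2.5), ∇E = (25, 5) → (2.5, 2.5) − 0.125·(25, 5) = (-0.625, 1.875)
Step 2: at (-0.625, 1.875), ∇E = (-6.25, 3.75) → (-0.625, 1.875) − 0.125·(-6.25, 3.75) = (0.15625, 1.40625)
∂E/∂r at (0.15625, 1.40625) = 1.5625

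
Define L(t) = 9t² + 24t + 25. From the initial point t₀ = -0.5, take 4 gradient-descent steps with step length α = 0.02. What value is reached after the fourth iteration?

L′(t) = 18t + 24
Step 1: L′(-0.5) = 15; t₁ = -0.5 − 0.02·15 = -0.8
Step 2: L′(-0.8) = 9.6; t₂ = -0.8 − 0.02·9.6 = -0.992
Step 3: L′(-0.992) = 6.144; t₃ = -0.992 − 0.02·6.144 = -1.11488
Step 4: L′(-1.11488) = 3.93216; t₄ = -1.11488 − 0.02·3.93216 = -1.1935232

-1.1935232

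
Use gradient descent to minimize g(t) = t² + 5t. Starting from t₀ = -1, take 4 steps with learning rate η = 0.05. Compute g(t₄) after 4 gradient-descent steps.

g′(t) = 2t + 5
t₁ = -1 − 0.05·3 = -1.15
t₂ = -1.15 − 0.05·2.7 = -1.285
t₃ = -1.285 − 0.05·2.43 = -1.4065
t₄ = -1.4065 − 0.05·2.187 = -1.51585
g(-1.51585) = -5.2814487775

-5.2814487775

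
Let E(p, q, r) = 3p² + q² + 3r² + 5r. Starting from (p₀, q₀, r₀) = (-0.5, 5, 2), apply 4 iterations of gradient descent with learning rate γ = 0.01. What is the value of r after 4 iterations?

∇E = (6p, 2q, 6r + 5)
Step 1: at (-0.5, 5, 2), ∇E = (-3, 10, 17) → (-0.5, 5, 2) − 0.01·(-3, 10, 17) = (-0.47, 4.9, 1.83)
Step 2: at (-0.47, 4.9, 1.83), ∇E = (-2.82, 9.8, 15.98) → (-0.47, 4.9, 1.83) − 0.01·(-2.82, 9.8, 15.98) = (-0.4418, 4.802, 1.6702)
Step 3: at (-0.4418, 4.802, 1.6702), ∇E = (-2.6508, 9.604, 15.0212) → (-0.4418, 4.802, 1.6702) − 0.01·(-2.6508, 9.604, 15.0212) = (-0.415292, 4.70596, 1.519988)
Step 4: at (-0.415292, 4.70596, 1.519988), ∇E = (-2.491752, 9.41192, 14.119928) → (-0.415292, 4.70596, 1.519988) − 0.01·(-2.491752, 9.41192, 14.119928) = (-0.39037448, 4.6118408, 1.37878872)
r = 1.37878872

1.37878872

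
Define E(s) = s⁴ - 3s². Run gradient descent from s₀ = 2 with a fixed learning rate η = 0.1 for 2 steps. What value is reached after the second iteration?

E′(s) = 4s³ - 6s
s₁ = 2 − 0.1·20 = 0
s₂ = 0 − 0.1·0 = 0

0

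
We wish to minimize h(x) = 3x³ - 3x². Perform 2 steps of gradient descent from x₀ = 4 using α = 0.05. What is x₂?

-4.4

h′(x) = 9x² - 6x
x₁ = 4 − 0.05·120 = -2
x₂ = -2 − 0.05·48 = -4.4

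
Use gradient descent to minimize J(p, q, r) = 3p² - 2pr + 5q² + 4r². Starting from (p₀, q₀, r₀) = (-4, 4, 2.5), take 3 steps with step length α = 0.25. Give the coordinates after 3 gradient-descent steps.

(5, -13.5, -8.0625)

∇J = (6p - 2r, 10q, -2p + 8r)
(p₁, q₁, r₁) = (-4, 4, 2.5) − 0.25·(-29, 40, 28) = (3.25, -6, -4.5)
(p₂, q₂, r₂) = (3.25, -6, -4.5) − 0.25·(28.5, -60, -42.5) = (-3.875, 9, 6.125)
(p₃, q₃, r₃) = (-3.875, 9, 6.125) − 0.25·(-35.5, 90, 56.75) = (5, -13.5, -8.0625)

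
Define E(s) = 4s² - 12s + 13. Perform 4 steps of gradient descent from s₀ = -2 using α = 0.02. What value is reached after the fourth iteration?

-0.24254976

E′(s) = 8s - 12
s₁ = -2 − 0.02·(-28) = -1.44
s₂ = -1.44 − 0.02·(-23.52) = -0.9696
s₃ = -0.9696 − 0.02·(-19.7568) = -0.574464
s₄ = -0.574464 − 0.02·(-16.595712) = -0.24254976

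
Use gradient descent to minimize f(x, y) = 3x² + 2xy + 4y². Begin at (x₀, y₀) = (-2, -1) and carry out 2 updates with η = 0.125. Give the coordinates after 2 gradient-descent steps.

(-0.1875, 0.0625)

∇f = (6x + 2y, 2x + 8y)
(x₁, y₁) = (-2, -1) − 0.125·(-14, -12) = (-0.25, 0.5)
(x₂, y₂) = (-0.25, 0.5) − 0.125·(-0.5, 3.5) = (-0.1875, 0.0625)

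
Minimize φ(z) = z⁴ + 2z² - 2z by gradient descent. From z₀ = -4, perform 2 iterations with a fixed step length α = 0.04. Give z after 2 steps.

-48.01816576

φ′(z) = 4z³ + 4z - 2
z₁ = -4 − 0.04·(-274) = 6.96
z₂ = 6.96 − 0.04·1374.454144 = -48.01816576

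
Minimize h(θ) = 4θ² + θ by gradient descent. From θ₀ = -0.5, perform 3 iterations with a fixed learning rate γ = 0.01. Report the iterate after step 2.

h′(θ) = 8θ + 1
Step 1: h′(-0.5) = -3; θ₁ = -0.5 − 0.01·(-3) = -0.47
Step 2: h′(-0.47) = -2.76; θ₂ = -0.47 − 0.01·(-2.76) = -0.4424

-0.4424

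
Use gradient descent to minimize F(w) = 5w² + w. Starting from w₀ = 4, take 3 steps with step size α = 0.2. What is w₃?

F′(w) = 10w + 1
w₁ = 4 − 0.2·41 = -4.2
w₂ = -4.2 − 0.2·(-41) = 4
w₃ = 4 − 0.2·41 = -4.2

-4.2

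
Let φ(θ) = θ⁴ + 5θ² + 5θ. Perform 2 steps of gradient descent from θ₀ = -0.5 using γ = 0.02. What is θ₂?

-0.48258808

φ′(θ) = 4θ³ + 10θ + 5
Step 1: φ′(-0.5) = -0.5; θ₁ = -0.5 − 0.02·(-0.5) = -0.49
Step 2: φ′(-0.49) = -0.370596; θ₂ = -0.49 − 0.02·(-0.370596) = -0.48258808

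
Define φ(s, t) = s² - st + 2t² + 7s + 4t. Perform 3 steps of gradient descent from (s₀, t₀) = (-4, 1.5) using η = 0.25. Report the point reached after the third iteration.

∇φ = (2s - t + 7, -s + 4t + 4)
Step 1: at (-4, 1.5), ∇φ = (-2.5, 14) → (-4, 1.5) − 0.25·(-2.5, 14) = (-3.375, -2)
Step 2: at (-3.375, -2), ∇φ = (2.25, -0.625) → (-3.375, -2) − 0.25·(2.25, -0.625) = (-3.9375, -1.84375)
Step 3: at (-3.9375, -1.84375), ∇φ = (0.96875, 0.5625) → (-3.9375, -1.84375) − 0.25·(0.96875, 0.5625) = (-4.1796875, -1.984375)

(-4.1796875, -1.984375)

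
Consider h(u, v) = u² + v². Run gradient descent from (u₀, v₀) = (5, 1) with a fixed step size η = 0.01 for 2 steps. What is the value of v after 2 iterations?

0.9604

∇h = (2u, 2v)
(u₁, v₁) = (5, 1) − 0.01·(10, 2) = (4.9, 0.98)
(u₂, v₂) = (4.9, 0.98) − 0.01·(9.8, 1.96) = (4.802, 0.9604)
v = 0.9604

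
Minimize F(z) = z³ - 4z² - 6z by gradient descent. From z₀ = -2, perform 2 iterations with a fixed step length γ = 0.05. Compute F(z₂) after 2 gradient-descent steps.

-252.000134793375

F′(z) = 3z² - 8z - 6
Step 1: F′(-2) = 22; z₁ = -2 − 0.05·22 = -3.1
Step 2: F′(-3.1) = 47.63; z₂ = -3.1 − 0.05·47.63 = -5.4815
F(-5.4815) = -252.000134793375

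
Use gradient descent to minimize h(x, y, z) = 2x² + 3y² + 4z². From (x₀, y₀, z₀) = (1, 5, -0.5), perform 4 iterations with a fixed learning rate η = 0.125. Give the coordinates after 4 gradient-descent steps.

(0.0625, 0.01953125, 0)

∇h = (4x, 6y, 8z)
(x₁, y₁, z₁) = (1, 5, -0.5) − 0.125·(4, 30, -4) = (0.5, 1.25, 0)
(x₂, y₂, z₂) = (0.5, 1.25, 0) − 0.125·(2, 7.5, 0) = (0.25, 0.3125, 0)
(x₃, y₃, z₃) = (0.25, 0.3125, 0) − 0.125·(1, 1.875, 0) = (0.125, 0.078125, 0)
(x₄, y₄, z₄) = (0.125, 0.078125, 0) − 0.125·(0.5, 0.46875, 0) = (0.0625, 0.01953125, 0)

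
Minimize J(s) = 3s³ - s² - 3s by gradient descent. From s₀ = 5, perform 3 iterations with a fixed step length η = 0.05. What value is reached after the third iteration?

-204.1868978

J′(s) = 9s² - 2s - 3
s₁ = 5 − 0.05·212 = -5.6
s₂ = -5.6 − 0.05·290.44 = -20.122
s₃ = -20.122 − 0.05·3681.297956 = -204.1868978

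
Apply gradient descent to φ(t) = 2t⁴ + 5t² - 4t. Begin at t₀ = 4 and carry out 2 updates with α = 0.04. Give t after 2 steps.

1830.87522816

φ′(t) = 8t³ + 10t - 4
Step 1: φ′(4) = 548; t₁ = 4 − 0.04·548 = -17.92
Step 2: φ′(-17.92) = -46219.880704; t₂ = -17.92 − 0.04·(-46219.880704) = 1830.87522816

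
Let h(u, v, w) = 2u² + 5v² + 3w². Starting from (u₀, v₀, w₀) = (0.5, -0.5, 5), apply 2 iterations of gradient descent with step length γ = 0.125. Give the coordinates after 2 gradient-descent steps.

(0.125, -0.03125, 0.3125)

∇h = (4u, 10v, 6w)
Step 1: at (0.5, -0.5, 5), ∇h = (2, -5, 30) → (0.5, -0.5, 5) − 0.125·(2, -5, 30) = (0.25, 0.125, 1.25)
Step 2: at (0.25, 0.125, 1.25), ∇h = (1, 1.25, 7.5) → (0.25, 0.125, 1.25) − 0.125·(1, 1.25, 7.5) = (0.125, -0.03125, 0.3125)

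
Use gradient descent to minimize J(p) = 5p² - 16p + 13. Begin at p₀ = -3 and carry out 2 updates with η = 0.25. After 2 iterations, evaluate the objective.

J′(p) = 10p - 16
Step 1: J′(-3) = -46; p₁ = -3 − 0.25·(-46) = 8.5
Step 2: J′(8.5) = 69; p₂ = 8.5 − 0.25·69 = -8.75
J(-8.75) = 535.8125

535.8125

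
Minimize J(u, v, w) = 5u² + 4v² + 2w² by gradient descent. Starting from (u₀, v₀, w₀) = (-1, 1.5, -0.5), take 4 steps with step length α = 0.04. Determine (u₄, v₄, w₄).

∇J = (10u, 8v, 4w)
(u₁, v₁, w₁) = (-1, 1.5, -0.5) − 0.04·(-10, 12, -2) = (-0.6, 1.02, -0.42)
(u₂, v₂, w₂) = (-0.6, 1.02, -0.42) − 0.04·(-6, 8.16, -1.68) = (-0.36, 0.6936, -0.3528)
(u₃, v₃, w₃) = (-0.36, 0.6936, -0.3528) − 0.04·(-3.6, 5.5488, -1.4112) = (-0.216, 0.471648, -0.296352)
(u₄, v₄, w₄) = (-0.216, 0.471648, -0.296352) − 0.04·(-2.16, 3.773184, -1.185408) = (-0.1296, 0.32072064, -0.24893568)

(-0.1296, 0.32072064, -0.24893568)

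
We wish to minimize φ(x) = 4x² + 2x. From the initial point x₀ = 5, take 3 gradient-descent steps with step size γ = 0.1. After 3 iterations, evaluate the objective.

-0.242944

φ′(x) = 8x + 2
Step 1: φ′(5) = 42; x₁ = 5 − 0.1·42 = 0.8
Step 2: φ′(0.8) = 8.4; x₂ = 0.8 − 0.1·8.4 = -0.04
Step 3: φ′(-0.04) = 1.68; x₃ = -0.04 − 0.1·1.68 = -0.208
φ(-0.208) = -0.242944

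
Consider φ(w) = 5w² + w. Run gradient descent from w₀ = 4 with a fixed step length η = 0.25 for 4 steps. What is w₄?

20.65625

φ′(w) = 10w + 1
Step 1: φ′(4) = 41; w₁ = 4 − 0.25·41 = -6.25
Step 2: φ′(-6.25) = -61.5; w₂ = -6.25 − 0.25·(-61.5) = 9.125
Step 3: φ′(9.125) = 92.25; w₃ = 9.125 − 0.25·92.25 = -13.9375
Step 4: φ′(-13.9375) = -138.375; w₄ = -13.9375 − 0.25·(-138.375) = 20.65625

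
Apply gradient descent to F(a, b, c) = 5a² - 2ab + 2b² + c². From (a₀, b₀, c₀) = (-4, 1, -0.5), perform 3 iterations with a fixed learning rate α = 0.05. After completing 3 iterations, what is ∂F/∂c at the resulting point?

-0.729

∇F = (10a - 2b, -2a + 4b, 2c)
(a₁, b₁, c₁) = (-4, 1, -0.5) − 0.05·(-42, 12, -1) = (-1.9, 0.4, -0.45)
(a₂, b₂, c₂) = (-1.9, 0.4, -0.45) − 0.05·(-19.8, 5.4, -0.9) = (-0.91, 0.13, -0.405)
(a₃, b₃, c₃) = (-0.91, 0.13, -0.405) − 0.05·(-9.36, 2.34, -0.81) = (-0.442, 0.013, -0.3645)
∂F/∂c at (-0.442, 0.013, -0.3645) = -0.729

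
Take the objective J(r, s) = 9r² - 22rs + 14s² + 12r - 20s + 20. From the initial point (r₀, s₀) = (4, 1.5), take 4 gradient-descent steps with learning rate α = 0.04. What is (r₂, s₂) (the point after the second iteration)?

∇J = (18r - 22s + 12, -22r + 28s - 20)
Step 1: at (4, 1.5), ∇J = (51, -66) → (4, 1.5) − 0.04·(51, -66) = (1.96, 4.14)
Step 2: at (1.96, 4.14), ∇J = (-43.8, 52.8) → (1.96, 4.14) − 0.04·(-43.8, 52.8) = (3.712, 2.028)

(3.712, 2.028)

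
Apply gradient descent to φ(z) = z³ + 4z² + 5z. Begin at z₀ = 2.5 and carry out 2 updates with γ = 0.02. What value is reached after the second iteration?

φ′(z) = 3z² + 8z + 5
Step 1: φ′(2.5) = 43.75; z₁ = 2.5 − 0.02·43.75 = 1.625
Step 2: φ′(1.625) = 25.921875; z₂ = 1.625 − 0.02·25.921875 = 1.1065625

1.1065625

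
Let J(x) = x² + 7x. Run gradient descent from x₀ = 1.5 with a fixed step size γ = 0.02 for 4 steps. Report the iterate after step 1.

J′(x) = 2x + 7
Step 1: J′(1.5) = 10; x₁ = 1.5 − 0.02·10 = 1.3

1.3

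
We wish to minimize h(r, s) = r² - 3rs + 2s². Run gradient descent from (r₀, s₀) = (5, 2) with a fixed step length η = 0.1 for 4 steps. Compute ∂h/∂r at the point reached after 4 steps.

-0.632

∇h = (2r - 3s, -3r + 4s)
Step 1: at (5, 2), ∇h = (4, -7) → (5, 2) − 0.1·(4, -7) = (4.6, 2.7)
Step 2: at (4.6, 2.7), ∇h = (1.1, -3) → (4.6, 2.7) − 0.1·(1.1, -3) = (4.49, 3)
Step 3: at (4.49, 3), ∇h = (-0.02, -1.47) → (4.49, 3) − 0.1·(-0.02, -1.47) = (4.492, 3.147)
Step 4: at (4.492, 3.147), ∇h = (-0.457, -0.888) → (4.492, 3.147) − 0.1·(-0.457, -0.888) = (4.5377, 3.2358)
∂h/∂r at (4.5377, 3.2358) = -0.632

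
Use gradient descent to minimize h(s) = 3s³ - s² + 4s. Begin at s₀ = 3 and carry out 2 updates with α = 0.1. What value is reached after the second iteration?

-27.889

h′(s) = 9s² - 2s + 4
s₁ = 3 − 0.1·79 = -4.9
s₂ = -4.9 − 0.1·229.89 = -27.889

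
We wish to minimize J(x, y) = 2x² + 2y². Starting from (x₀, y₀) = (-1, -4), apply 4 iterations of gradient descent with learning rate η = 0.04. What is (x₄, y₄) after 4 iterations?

(-0.49787136, -1.99148544)

∇J = (4x, 4y)
(x₁, y₁) = (-1, -4) − 0.04·(-4, -16) = (-0.84, -3.36)
(x₂, y₂) = (-0.84, -3.36) − 0.04·(-3.36, -13.44) = (-0.7056, -2.8224)
(x₃, y₃) = (-0.7056, -2.8224) − 0.04·(-2.8224, -11.2896) = (-0.592704, -2.370816)
(x₄, y₄) = (-0.592704, -2.370816) − 0.04·(-2.370816, -9.483264) = (-0.49787136, -1.99148544)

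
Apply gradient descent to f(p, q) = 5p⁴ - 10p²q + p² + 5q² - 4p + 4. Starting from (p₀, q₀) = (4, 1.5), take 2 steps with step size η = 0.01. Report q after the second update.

8.49196

∇f = (20p³ - 20pq + 2p - 4, -10p² + 10q)
Step 1: at (4, 1.5), ∇f = (1164, -145) → (4, 1.5) − 0.01·(1164, -145) = (-7.64, 2.95)
Step 2: at (-7.64, 2.95), ∇f = (-8487.39488, -554.196) → (-7.64, 2.95) − 0.01·(-8487.39488, -554.196) = (77.2339488, 8.49196)
q = 8.49196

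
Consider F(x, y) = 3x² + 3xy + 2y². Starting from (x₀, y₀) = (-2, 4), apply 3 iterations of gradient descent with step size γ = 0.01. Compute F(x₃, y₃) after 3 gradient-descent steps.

∇F = (6x + 3y, 3x + 4y)
(x₁, y₁) = (-2, 4) − 0.01·(0, 10) = (-2, 3.9)
(x₂, y₂) = (-2, 3.9) − 0.01·(-0.3, 9.6) = (-1.997, 3.804)
(x₃, y₃) = (-1.997, 3.804) − 0.01·(-0.57, 9.225) = (-1.9913, 3.71175)
F(-1.9913, 3.71175) = 17.27637987

17.27637987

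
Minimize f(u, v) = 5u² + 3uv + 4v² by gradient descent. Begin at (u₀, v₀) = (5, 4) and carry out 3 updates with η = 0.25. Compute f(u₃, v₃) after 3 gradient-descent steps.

∇f = (10u + 3v, 3u + 8v)
(u₁, v₁) = (5, 4) − 0.25·(62, 47) = (-10.5, -7.75)
(u₂, v₂) = (-10.5, -7.75) − 0.25·(-128.25, -93.5) = (21.5625, 15.625)
(u₃, v₃) = (21.5625, 15.625) − 0.25·(262.5, 189.6875) = (-44.0625, -31.796875)
f(-44.0625, -31.796875) = 17954.833984375

17954.833984375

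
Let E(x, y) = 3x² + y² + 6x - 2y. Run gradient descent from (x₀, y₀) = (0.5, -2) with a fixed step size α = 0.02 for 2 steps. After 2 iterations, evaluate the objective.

7.69206272

∇E = (6x + 6, 2y - 2)
Step 1: at (0.5, -2), ∇E = (9, -6) → (0.5, -2) − 0.02·(9, -6) = (0.32, -1.88)
Step 2: at (0.32, -1.88), ∇E = (7.92, -5.76) → (0.32, -1.88) − 0.02·(7.92, -5.76) = (0.1616, -1.7648)
E(0.1616, -1.7648) = 7.69206272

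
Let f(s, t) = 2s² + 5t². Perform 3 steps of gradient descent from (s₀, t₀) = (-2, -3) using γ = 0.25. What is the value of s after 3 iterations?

∇f = (4s, 10t)
Step 1: at (-2, -3), ∇f = (-8, -30) → (-2, -3) − 0.25·(-8, -30) = (0, 4.5)
Step 2: at (0, 4.5), ∇f = (0, 45) → (0, 4.5) − 0.25·(0, 45) = (0, -6.75)
Step 3: at (0, -6.75), ∇f = (0, -67.5) → (0, -6.75) − 0.25·(0, -67.5) = (0, 10.125)
s = 0

0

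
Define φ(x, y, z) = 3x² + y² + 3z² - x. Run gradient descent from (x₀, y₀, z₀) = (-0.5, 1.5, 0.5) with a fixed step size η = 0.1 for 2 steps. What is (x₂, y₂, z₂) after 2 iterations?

(0.06, 0.96, 0.08)

∇φ = (6x - 1, 2y, 6z)
Step 1: at (-0.5, 1.5, 0.5), ∇φ = (-4, 3, 3) → (-0.5, 1.5, 0.5) − 0.1·(-4, 3, 3) = (-0.1, 1.2, 0.2)
Step 2: at (-0.1, 1.2, 0.2), ∇φ = (-1.6, 2.4, 1.2) → (-0.1, 1.2, 0.2) − 0.1·(-1.6, 2.4, 1.2) = (0.06, 0.96, 0.08)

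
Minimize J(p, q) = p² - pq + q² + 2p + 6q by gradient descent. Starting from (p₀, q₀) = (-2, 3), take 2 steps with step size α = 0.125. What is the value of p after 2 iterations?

∇J = (2p - q + 2, -p + 2q + 6)
(p₁, q₁) = (-2, 3) − 0.125·(-5, 14) = (-1.375, 1.25)
(p₂, q₂) = (-1.375, 1.25) − 0.125·(-2, 9.875) = (-1.125, 0.015625)
p = -1.125

-1.125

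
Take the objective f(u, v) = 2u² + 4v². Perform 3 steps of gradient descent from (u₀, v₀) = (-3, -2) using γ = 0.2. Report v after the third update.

0.432

∇f = (4u, 8v)
Step 1: at (-3, -2), ∇f = (-12, -16) → (-3, -2) − 0.2·(-12, -16) = (-0.6, 1.2)
Step 2: at (-0.6, 1.2), ∇f = (-2.4, 9.6) → (-0.6, 1.2) − 0.2·(-2.4, 9.6) = (-0.12, -0.72)
Step 3: at (-0.12, -0.72), ∇f = (-0.48, -5.76) → (-0.12, -0.72) − 0.2·(-0.48, -5.76) = (-0.024, 0.432)
v = 0.432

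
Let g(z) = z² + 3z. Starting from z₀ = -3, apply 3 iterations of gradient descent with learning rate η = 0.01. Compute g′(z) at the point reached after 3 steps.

g′(z) = 2z + 3
z₁ = -3 − 0.01·(-3) = -2.97
z₂ = -2.97 − 0.01·(-2.94) = -2.9406
z₃ = -2.9406 − 0.01·(-2.8812) = -2.911788
g′(z) at (-2.911788) = -2.823576

-2.823576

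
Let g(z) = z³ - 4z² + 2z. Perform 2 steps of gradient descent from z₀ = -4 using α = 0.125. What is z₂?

g′(z) = 3z² - 8z + 2
Step 1: g′(-4) = 82; z₁ = -4 − 0.125·82 = -14.25
Step 2: g′(-14.25) = 725.1875; z₂ = -14.25 − 0.125·725.1875 = -104.8984375

-104.8984375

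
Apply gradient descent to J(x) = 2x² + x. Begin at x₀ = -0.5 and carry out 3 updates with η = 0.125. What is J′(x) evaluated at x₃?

J′(x) = 4x + 1
Step 1: J′(-0.5) = -1; x₁ = -0.5 − 0.125·(-1) = -0.375
Step 2: J′(-0.375) = -0.5; x₂ = -0.375 − 0.125·(-0.5) = -0.3125
Step 3: J′(-0.3125) = -0.25; x₃ = -0.3125 − 0.125·(-0.25) = -0.28125
J′(x) at (-0.28125) = -0.125

-0.125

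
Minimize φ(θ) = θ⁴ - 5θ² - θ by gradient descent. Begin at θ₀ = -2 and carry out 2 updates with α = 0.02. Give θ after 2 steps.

-1.64655808

φ′(θ) = 4θ³ - 10θ - 1
θ₁ = -2 − 0.02·(-13) = -1.74
θ₂ = -1.74 − 0.02·(-4.672096) = -1.64655808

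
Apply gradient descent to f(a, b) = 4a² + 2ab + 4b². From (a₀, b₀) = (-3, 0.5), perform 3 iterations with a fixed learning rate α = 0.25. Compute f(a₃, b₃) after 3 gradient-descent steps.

∇f = (8a + 2b, 2a + 8b)
(a₁, b₁) = (-3, 0.5) − 0.25·(-23, -2) = (2.75, 1)
(a₂, b₂) = (2.75, 1) − 0.25·(24, 13.5) = (-3.25, -2.375)
(a₃, b₃) = (-3.25, -2.375) − 0.25·(-30.75, -25.5) = (4.4375, 4)
f(4.4375, 4) = 178.265625

178.265625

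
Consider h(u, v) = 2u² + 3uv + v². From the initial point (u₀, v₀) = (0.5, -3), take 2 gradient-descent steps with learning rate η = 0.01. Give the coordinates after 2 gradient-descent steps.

∇h = (4u + 3v, 3u + 2v)
(u₁, v₁) = (0.5, -3) − 0.01·(-7, -4.5) = (0.57, -2.955)
(u₂, v₂) = (0.57, -2.955) − 0.01·(-6.585, -4.2) = (0.63585, -2.913)

(0.63585, -2.913)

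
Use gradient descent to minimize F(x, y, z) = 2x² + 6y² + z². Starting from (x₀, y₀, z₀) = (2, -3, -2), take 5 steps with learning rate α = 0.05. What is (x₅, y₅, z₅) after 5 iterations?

(0.65536, -0.03072, -1.18098)

∇F = (4x, 12y, 2z)
(x₁, y₁, z₁) = (2, -3, -2) − 0.05·(8, -36, -4) = (1.6, -1.2, -1.8)
(x₂, y₂, z₂) = (1.6, -1.2, -1.8) − 0.05·(6.4, -14.4, -3.6) = (1.28, -0.48, -1.62)
(x₃, y₃, z₃) = (1.28, -0.48, -1.62) − 0.05·(5.12, -5.76, -3.24) = (1.024, -0.192, -1.458)
(x₄, y₄, z₄) = (1.024, -0.192, -1.458) − 0.05·(4.096, -2.304, -2.916) = (0.8192, -0.0768, -1.3122)
(x₅, y₅, z₅) = (0.8192, -0.0768, -1.3122) − 0.05·(3.2768, -0.9216, -2.6244) = (0.65536, -0.03072, -1.18098)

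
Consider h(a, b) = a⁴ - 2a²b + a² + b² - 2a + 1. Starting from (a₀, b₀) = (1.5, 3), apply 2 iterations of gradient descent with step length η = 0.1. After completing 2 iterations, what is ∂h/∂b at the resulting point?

∇h = (4a³ - 4ab + 2a - 2, -2a² + 2b)
(a₁, b₁) = (1.5, 3) − 0.1·(-3.5, 1.5) = (1.85, 2.85)
(a₂, b₂) = (1.85, 2.85) − 0.1·(5.9365, -1.145) = (1.25635, 2.9645)
∂h/∂b at (1.25635, 2.9645) = 2.772169355

2.772169355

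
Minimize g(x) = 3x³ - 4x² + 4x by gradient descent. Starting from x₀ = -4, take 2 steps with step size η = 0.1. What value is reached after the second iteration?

g′(x) = 9x² - 8x + 4
x₁ = -4 − 0.1·180 = -22
x₂ = -22 − 0.1·4536 = -475.6

-475.6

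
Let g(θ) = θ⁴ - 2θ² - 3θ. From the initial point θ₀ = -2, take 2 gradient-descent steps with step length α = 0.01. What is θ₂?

-1.56209132

g′(θ) = 4θ³ - 4θ - 3
θ₁ = -2 − 0.01·(-27) = -1.73
θ₂ = -1.73 − 0.01·(-16.790868) = -1.56209132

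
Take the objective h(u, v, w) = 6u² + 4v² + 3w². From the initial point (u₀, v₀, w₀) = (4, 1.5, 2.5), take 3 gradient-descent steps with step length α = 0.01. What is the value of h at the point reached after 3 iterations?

∇h = (12u, 8v, 6w)
Step 1: at (4, 1.5, 2.5), ∇h = (48, 12, 15) → (4, 1.5, 2.5) − 0.01·(48, 12, 15) = (3.52, 1.38, 2.35)
Step 2: at (3.52, 1.38, 2.35), ∇h = (42.24, 11.04, 14.1) → (3.52, 1.38, 2.35) − 0.01·(42.24, 11.04, 14.1) = (3.0976, 1.2696, 2.209)
Step 3: at (3.0976, 1.2696, 2.209), ∇h = (37.1712, 10.1568, 13.254) → (3.0976, 1.2696, 2.209) − 0.01·(37.1712, 10.1568, 13.254) = (2.725888, 1.168032, 2.07646)
h(2.725888, 1.168032, 2.07646) = 62.97504573816

62.97504573816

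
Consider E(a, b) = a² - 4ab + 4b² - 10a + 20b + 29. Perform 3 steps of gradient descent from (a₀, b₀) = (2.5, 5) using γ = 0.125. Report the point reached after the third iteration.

(5.0390625, -0.078125)

∇E = (2a - 4b - 10, -4a + 8b + 20)
(a₁, b₁) = (2.5, 5) − 0.125·(-25, 50) = (5.625, -1.25)
(a₂, b₂) = (5.625, -1.25) − 0.125·(6.25, -12.5) = (4.84375, 0.3125)
(a₃, b₃) = (4.84375, 0.3125) − 0.125·(-1.5625, 3.125) = (5.0390625, -0.078125)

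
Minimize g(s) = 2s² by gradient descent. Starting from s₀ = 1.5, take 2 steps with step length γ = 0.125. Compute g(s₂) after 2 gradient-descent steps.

g′(s) = 4s
Step 1: g′(1.5) = 6; s₁ = 1.5 − 0.125·6 = 0.75
Step 2: g′(0.75) = 3; s₂ = 0.75 − 0.125·3 = 0.375
g(0.375) = 0.28125

0.28125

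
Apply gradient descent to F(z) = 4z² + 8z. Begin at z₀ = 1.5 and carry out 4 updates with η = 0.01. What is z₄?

0.7909824

F′(z) = 8z + 8
z₁ = 1.5 − 0.01·20 = 1.3
z₂ = 1.3 − 0.01·18.4 = 1.116
z₃ = 1.116 − 0.01·16.928 = 0.94672
z₄ = 0.94672 − 0.01·15.57376 = 0.7909824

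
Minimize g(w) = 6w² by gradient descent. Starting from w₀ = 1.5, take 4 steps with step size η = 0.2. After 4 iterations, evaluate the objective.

199.23152256

g′(w) = 12w
Step 1: g′(1.5) = 18; w₁ = 1.5 − 0.2·18 = -2.1
Step 2: g′(-2.1) = -25.2; w₂ = -2.1 − 0.2·(-25.2) = 2.94
Step 3: g′(2.94) = 35.28; w₃ = 2.94 − 0.2·35.28 = -4.116
Step 4: g′(-4.116) = -49.392; w₄ = -4.116 − 0.2·(-49.392) = 5.7624
g(5.7624) = 199.23152256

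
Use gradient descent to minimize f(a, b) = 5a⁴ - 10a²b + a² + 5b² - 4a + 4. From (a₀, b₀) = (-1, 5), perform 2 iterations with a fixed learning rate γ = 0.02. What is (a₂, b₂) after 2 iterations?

∇f = (20a³ - 20ab + 2a - 4, -10a² + 10b)
Step 1: at (-1, 5), ∇f = (74, 40) → (-1, 5) − 0.02·(74, 40) = (-2.48, 4.2)
Step 2: at (-2.48, 4.2), ∇f = (-105.69984, -19.504) → (-2.48, 4.2) − 0.02·(-105.69984, -19.504) = (-0.3660032, 4.59008)

(-0.3660032, 4.59008)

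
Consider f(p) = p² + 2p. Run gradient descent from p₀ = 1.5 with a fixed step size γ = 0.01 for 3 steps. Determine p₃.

f′(p) = 2p + 2
Step 1: f′(1.5) = 5; p₁ = 1.5 − 0.01·5 = 1.45
Step 2: f′(1.45) = 4.9; p₂ = 1.45 − 0.01·4.9 = 1.401
Step 3: f′(1.401) = 4.802; p₃ = 1.401 − 0.01·4.802 = 1.35298

1.35298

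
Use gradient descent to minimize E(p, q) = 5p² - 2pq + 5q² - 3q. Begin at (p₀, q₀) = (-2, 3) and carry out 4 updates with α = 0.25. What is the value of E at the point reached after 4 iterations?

17328.3125

∇E = (10p - 2q, -2p + 10q - 3)
Step 1: at (-2, 3), ∇E = (-26, 31) → (-2, 3) − 0.25·(-26, 31) = (4.5, -4.75)
Step 2: at (4.5, -4.75), ∇E = (54.5, -59.5) → (4.5, -4.75) − 0.25·(54.5, -59.5) = (-9.125, 10.125)
Step 3: at (-9.125, 10.125), ∇E = (-111.5, 116.5) → (-9.125, 10.125) − 0.25·(-111.5, 116.5) = (18.75, -19)
Step 4: at (18.75, -19), ∇E = (225.5, -230.5) → (18.75, -19) − 0.25·(225.5, -230.5) = (-37.625, 38.625)
E(-37.625, 38.625) = 17328.3125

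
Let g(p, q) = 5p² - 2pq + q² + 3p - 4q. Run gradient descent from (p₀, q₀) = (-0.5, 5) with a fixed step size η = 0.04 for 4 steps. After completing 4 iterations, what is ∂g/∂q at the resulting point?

∇g = (10p - 2q + 3, -2p + 2q - 4)
(p₁, q₁) = (-0.5, 5) − 0.04·(-12, 7) = (-0.02, 4.72)
(p₂, q₂) = (-0.02, 4.72) − 0.04·(-6.64, 5.48) = (0.2456, 4.5008)
(p₃, q₃) = (0.2456, 4.5008) − 0.04·(-3.5456, 4.5104) = (0.387424, 4.320384)
(p₄, q₄) = (0.387424, 4.320384) − 0.04·(-1.766528, 3.86592) = (0.45808512, 4.1657472)
∂g/∂q at (0.45808512, 4.1657472) = 3.41532416

3.41532416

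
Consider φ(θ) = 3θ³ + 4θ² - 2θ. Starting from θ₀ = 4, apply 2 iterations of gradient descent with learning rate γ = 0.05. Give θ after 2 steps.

-12.6605

φ′(θ) = 9θ² + 8θ - 2
Step 1: φ′(4) = 174; θ₁ = 4 − 0.05·174 = -4.7
Step 2: φ′(-4.7) = 159.21; θ₂ = -4.7 − 0.05·159.21 = -12.6605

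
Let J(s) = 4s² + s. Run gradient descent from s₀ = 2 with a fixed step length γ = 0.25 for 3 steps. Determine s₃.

-2.25

J′(s) = 8s + 1
Step 1: J′(2) = 17; s₁ = 2 − 0.25·17 = -2.25
Step 2: J′(-2.25) = -17; s₂ = -2.25 − 0.25·(-17) = 2
Step 3: J′(2) = 17; s₃ = 2 − 0.25·17 = -2.25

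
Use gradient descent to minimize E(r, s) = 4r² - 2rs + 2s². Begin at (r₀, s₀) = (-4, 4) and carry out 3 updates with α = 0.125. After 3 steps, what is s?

∇E = (8r - 2s, -2r + 4s)
Step 1: at (-4, 4), ∇E = (-40, 24) → (-4, 4) − 0.125·(-40, 24) = (1, 1)
Step 2: at (1, 1), ∇E = (6, 2) → (1, 1) − 0.125·(6, 2) = (0.25, 0.75)
Step 3: at (0.25, 0.75), ∇E = (0.5, 2.5) → (0.25, 0.75) − 0.125·(0.5, 2.5) = (0.1875, 0.4375)
s = 0.4375

0.4375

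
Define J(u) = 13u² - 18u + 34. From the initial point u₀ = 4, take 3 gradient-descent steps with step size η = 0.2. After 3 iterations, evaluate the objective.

780736.976512

J′(u) = 26u - 18
Step 1: J′(4) = 86; u₁ = 4 − 0.2·86 = -13.2
Step 2: J′(-13.2) = -361.2; u₂ = -13.2 − 0.2·(-361.2) = 59.04
Step 3: J′(59.04) = 1517.04; u₃ = 59.04 − 0.2·1517.04 = -244.368
J(-244.368) = 780736.976512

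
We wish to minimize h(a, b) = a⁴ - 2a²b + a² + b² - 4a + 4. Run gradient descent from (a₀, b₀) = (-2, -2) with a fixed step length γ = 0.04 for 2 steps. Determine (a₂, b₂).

(0.32022016, -1.393792)

∇h = (4a³ - 4ab + 2a - 4, -2a² + 2b)
(a₁, b₁) = (-2, -2) − 0.04·(-56, -12) = (0.24, -1.52)
(a₂, b₂) = (0.24, -1.52) − 0.04·(-2.005504, -3.1552) = (0.32022016, -1.393792)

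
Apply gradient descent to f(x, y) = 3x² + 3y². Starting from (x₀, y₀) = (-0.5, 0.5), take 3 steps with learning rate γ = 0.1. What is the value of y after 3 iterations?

0.032

∇f = (6x, 6y)
(x₁, y₁) = (-0.5, 0.5) − 0.1·(-3, 3) = (-0.2, 0.2)
(x₂, y₂) = (-0.2, 0.2) − 0.1·(-1.2, 1.2) = (-0.08, 0.08)
(x₃, y₃) = (-0.08, 0.08) − 0.1·(-0.48, 0.48) = (-0.032, 0.032)
y = 0.032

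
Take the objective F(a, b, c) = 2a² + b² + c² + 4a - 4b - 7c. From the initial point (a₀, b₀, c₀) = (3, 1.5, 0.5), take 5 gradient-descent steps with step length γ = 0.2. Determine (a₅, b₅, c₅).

(-0.99872, 1.96112, 3.26672)

∇F = (4a + 4, 2b - 4, 2c - 7)
Step 1: at (3, 1.5, 0.5), ∇F = (16, -1, -6) → (3, 1.5, 0.5) − 0.2·(16, -1, -6) = (-0.2, 1.7, 1.7)
Step 2: at (-0.2, 1.7, 1.7), ∇F = (3.2, -0.6, -3.6) → (-0.2, 1.7, 1.7) − 0.2·(3.2, -0.6, -3.6) = (-0.84, 1.82, 2.42)
Step 3: at (-0.84, 1.82, 2.42), ∇F = (0.64, -0.36, -2.16) → (-0.84, 1.82, 2.42) − 0.2·(0.64, -0.36, -2.16) = (-0.968, 1.892, 2.852)
Step 4: at (-0.968, 1.892, 2.852), ∇F = (0.128, -0.216, -1.296) → (-0.968, 1.892, 2.852) − 0.2·(0.128, -0.216, -1.296) = (-0.9936, 1.9352, 3.1112)
Step 5: at (-0.9936, 1.9352, 3.1112), ∇F = (0.0256, -0.1296, -0.7776) → (-0.9936, 1.9352, 3.1112) − 0.2·(0.0256, -0.1296, -0.7776) = (-0.99872, 1.96112, 3.26672)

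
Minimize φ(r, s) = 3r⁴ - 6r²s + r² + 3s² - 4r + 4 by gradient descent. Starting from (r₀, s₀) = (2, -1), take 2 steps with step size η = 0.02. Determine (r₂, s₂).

∇φ = (12r³ - 12rs + 2r - 4, -6r² + 6s)
Step 1: at (2, -1), ∇φ = (120, -30) → (2, -1) − 0.02·(120, -30) = (-0.4, -0.4)
Step 2: at (-0.4, -0.4), ∇φ = (-7.488, -3.36) → (-0.4, -0.4) − 0.02·(-7.488, -3.36) = (-0.25024, -0.3328)

(-0.25024, -0.3328)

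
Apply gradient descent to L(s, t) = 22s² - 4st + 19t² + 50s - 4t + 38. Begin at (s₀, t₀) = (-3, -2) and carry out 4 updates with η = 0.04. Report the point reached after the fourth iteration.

(-1.52775424, 0.07122432)

∇L = (44s - 4t + 50, -4s + 38t - 4)
(s₁, t₁) = (-3, -2) − 0.04·(-74, -68) = (-0.04, 0.72)
(s₂, t₂) = (-0.04, 0.72) − 0.04·(45.36, 23.52) = (-1.8544, -0.2208)
(s₃, t₃) = (-1.8544, -0.2208) − 0.04·(-30.7104, -4.9728) = (-0.625984, -0.021888)
(s₄, t₄) = (-0.625984, -0.021888) − 0.04·(22.544256, -2.327808) = (-1.52775424, 0.07122432)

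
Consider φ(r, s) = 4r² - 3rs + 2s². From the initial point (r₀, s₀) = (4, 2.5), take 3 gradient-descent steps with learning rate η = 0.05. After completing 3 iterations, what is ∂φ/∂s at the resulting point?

4.3986875

∇φ = (8r - 3s, -3r + 4s)
(r₁, s₁) = (4, 2.5) − 0.05·(24.5, -2) = (2.775, 2.6)
(r₂, s₂) = (2.775, 2.6) − 0.05·(14.4, 2.075) = (2.055, 2.49625)
(r₃, s₃) = (2.055, 2.49625) − 0.05·(8.95125, 3.82) = (1.6074375, 2.30525)
∂φ/∂s at (1.6074375, 2.30525) = 4.3986875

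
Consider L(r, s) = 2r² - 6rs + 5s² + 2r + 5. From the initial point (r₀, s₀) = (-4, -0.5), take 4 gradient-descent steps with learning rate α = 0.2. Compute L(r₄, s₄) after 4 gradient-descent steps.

1487.540752

∇L = (4r - 6s + 2, -6r + 10s)
Step 1: at (-4, -0.5), ∇L = (-11, 19) → (-4, -0.5) − 0.2·(-11, 19) = (-1.8, -4.3)
Step 2: at (-1.8, -4.3), ∇L = (20.6, -32.2) → (-1.8, -4.3) − 0.2·(20.6, -32.2) = (-5.92, 2.14)
Step 3: at (-5.92, 2.14), ∇L = (-34.52, 56.92) → (-5.92, 2.14) − 0.2·(-34.52, 56.92) = (0.984, -9.244)
Step 4: at (0.984, -9.244), ∇L = (61.4, -98.344) → (0.984, -9.244) − 0.2·(61.4, -98.344) = (-11.296, 10.4248)
L(-11.296, 10.4248) = 1487.540752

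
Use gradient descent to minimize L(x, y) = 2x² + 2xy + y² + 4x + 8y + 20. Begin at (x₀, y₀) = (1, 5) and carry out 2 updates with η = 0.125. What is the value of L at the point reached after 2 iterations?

25.87890625

∇L = (4x + 2y + 4, 2x + 2y + 8)
Step 1: at (1, 5), ∇L = (18, 20) → (1, 5) − 0.125·(18, 20) = (-1.25, 2.5)
Step 2: at (-1.25, 2.5), ∇L = (4, 10.5) → (-1.25, 2.5) − 0.125·(4, 10.5) = (-1.75, 1.1875)
L(-1.75, 1.1875) = 25.87890625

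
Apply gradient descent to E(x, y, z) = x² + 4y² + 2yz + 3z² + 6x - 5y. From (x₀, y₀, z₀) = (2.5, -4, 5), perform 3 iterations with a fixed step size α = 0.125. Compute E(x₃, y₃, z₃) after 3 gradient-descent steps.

∇E = (2x + 6, 8y + 2z - 5, 2y + 6z)
Step 1: at (2.5, -4, 5), ∇E = (11, -27, 22) → (2.5, -4, 5) − 0.125·(11, -27, 22) = (1.125, -0.625, 2.25)
Step 2: at (1.125, -0.625, 2.25), ∇E = (8.25, -5.5, 12.25) → (1.125, -0.625, 2.25) − 0.125·(8.25, -5.5, 12.25) = (0.09375, 0.0625, 0.71875)
Step 3: at (0.09375, 0.0625, 0.71875), ∇E = (6.1875, -3.0625, 4.4375) → (0.09375, 0.0625, 0.71875) − 0.125·(6.1875, -3.0625, 4.4375) = (-0.6796875, 0.4453125, 0.1640625)
E(-0.6796875, 0.4453125, 0.1640625) = -4.8226318359375

-4.8226318359375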